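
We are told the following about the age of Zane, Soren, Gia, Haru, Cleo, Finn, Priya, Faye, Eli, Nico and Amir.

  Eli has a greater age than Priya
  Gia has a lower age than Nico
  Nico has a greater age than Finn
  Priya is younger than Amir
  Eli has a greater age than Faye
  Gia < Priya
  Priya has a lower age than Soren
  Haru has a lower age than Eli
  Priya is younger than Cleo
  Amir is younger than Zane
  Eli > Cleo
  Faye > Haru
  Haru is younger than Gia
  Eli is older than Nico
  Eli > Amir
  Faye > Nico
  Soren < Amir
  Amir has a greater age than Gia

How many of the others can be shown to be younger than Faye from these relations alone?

4

Directly below Faye: Haru, Nico.
One step further: Gia, Finn (4 so far).
Nothing else is reachable below Faye; 4 in all.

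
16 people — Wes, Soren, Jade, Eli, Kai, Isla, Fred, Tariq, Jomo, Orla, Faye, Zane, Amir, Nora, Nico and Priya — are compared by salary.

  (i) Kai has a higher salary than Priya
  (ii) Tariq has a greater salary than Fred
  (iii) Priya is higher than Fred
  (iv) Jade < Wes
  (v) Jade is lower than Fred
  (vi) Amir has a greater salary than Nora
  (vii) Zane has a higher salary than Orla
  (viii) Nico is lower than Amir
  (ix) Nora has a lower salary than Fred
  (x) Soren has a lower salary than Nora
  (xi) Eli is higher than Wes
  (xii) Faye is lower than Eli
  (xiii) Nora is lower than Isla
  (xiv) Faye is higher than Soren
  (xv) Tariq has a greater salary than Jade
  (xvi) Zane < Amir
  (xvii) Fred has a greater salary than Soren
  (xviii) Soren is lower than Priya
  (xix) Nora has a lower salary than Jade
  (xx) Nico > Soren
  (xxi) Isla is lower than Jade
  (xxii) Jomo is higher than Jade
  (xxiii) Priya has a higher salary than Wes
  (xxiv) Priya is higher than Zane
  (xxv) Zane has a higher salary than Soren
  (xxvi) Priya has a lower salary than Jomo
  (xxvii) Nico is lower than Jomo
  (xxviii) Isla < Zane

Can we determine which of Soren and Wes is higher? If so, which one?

The relevant relations are Soren < Nora; Nora < Isla; Isla < Jade; Jade < Wes.
Chaining these gives Soren < Nora < Isla < Jade < Wes.
So Wes is higher.

Wes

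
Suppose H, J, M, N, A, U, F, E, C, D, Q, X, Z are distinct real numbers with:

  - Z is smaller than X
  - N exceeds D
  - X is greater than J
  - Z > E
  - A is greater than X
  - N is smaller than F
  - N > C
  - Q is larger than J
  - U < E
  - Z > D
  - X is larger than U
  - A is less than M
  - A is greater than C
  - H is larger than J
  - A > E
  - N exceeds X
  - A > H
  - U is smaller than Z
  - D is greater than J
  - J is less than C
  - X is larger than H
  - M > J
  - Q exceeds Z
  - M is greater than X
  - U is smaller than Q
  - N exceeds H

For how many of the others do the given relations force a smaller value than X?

The elements the relations force below X are J, D, U, H, E, Z — no chain reaches any other.
That is 6.

6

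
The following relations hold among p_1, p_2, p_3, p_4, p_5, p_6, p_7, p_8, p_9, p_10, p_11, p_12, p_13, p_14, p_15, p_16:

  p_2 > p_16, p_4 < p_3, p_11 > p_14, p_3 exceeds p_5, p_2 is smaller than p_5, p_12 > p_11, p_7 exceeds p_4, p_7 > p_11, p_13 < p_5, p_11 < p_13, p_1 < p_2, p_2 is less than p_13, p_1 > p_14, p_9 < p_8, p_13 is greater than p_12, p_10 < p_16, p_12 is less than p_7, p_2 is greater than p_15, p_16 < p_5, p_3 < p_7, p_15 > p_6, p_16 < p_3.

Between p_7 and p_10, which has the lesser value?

p_10 < p_16 and p_16 < p_2 give p_10 < p_2.
Then p_2 < p_13 extends the chain to p_13.
With p_13 < p_5: p_10 < p_16 < p_2 < p_13 < p_5.
Then p_5 < p_3 extends the chain to p_3.
With p_3 < p_7: p_10 < p_16 < p_2 < p_13 < p_5 < p_3 < p_7.
So p_10 < p_7; p_10 is the smaller of the two.

p_10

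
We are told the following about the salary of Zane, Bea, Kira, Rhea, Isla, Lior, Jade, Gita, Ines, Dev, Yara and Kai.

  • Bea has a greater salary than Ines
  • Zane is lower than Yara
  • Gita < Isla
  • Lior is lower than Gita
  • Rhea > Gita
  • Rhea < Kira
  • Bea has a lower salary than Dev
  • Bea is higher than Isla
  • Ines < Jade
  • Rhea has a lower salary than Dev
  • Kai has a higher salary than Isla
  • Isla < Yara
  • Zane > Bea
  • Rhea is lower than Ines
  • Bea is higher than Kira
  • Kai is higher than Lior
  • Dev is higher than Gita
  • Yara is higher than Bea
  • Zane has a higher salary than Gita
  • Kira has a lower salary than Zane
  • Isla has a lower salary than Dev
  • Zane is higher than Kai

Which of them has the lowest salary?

Gita is not least since Lior < Gita; Isla is not least since Gita < Isla; Rhea is not least since Gita < Rhea; Kira is not least since Rhea < Kira; Ines is not least since Rhea < Ines; Kai is not least since Lior < Kai; Bea is not least since Ines < Bea; Jade is not least since Ines < Jade; Dev is not least since Gita < Dev; Zane is not least since Bea < Zane; Yara is not least since Isla < Yara.
Only Lior has nothing below it, so Lior is the lowest salary.

Lior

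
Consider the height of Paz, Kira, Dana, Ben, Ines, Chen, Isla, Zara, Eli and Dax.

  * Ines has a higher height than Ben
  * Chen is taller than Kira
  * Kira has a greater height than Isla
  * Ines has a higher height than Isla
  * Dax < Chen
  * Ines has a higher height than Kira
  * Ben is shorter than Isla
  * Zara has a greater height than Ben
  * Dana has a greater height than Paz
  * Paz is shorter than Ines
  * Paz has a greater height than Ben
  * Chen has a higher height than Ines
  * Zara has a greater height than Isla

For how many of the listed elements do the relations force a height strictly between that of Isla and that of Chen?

2

The relations place Isla below Chen. An element lies strictly between them when it is forced above Isla and also forced below Chen.
Above Isla: {Kira, Zara, Ines}. Below Chen: {Ben, Paz, Dax, Kira, Ines}.
Intersection: {Kira, Ines} — 2.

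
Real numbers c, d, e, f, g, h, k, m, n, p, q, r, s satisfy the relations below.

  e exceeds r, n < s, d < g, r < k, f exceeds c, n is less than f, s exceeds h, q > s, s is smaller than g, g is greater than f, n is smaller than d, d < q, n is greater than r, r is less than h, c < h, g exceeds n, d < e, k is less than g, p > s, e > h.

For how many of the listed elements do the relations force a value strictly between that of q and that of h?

The relations place h below q. An element lies strictly between them when it is forced above h and also forced below q.
Above h: {s, e, g, p}. Below q: {r, c, n, d, s}.
Intersection: {s} — 1.

1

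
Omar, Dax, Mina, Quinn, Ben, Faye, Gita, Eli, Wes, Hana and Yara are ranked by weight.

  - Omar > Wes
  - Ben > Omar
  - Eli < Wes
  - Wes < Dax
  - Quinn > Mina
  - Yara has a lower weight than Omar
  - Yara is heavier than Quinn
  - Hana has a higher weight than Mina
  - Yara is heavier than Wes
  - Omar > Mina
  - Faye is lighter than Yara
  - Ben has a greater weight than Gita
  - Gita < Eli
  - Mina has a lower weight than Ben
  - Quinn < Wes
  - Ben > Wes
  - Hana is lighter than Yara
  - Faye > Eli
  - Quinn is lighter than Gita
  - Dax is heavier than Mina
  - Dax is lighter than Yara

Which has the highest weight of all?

Chaining downward from Ben: directly below it, Mina, Gita, Wes, Omar; then Quinn, Eli, Yara; then Hana, Faye, Dax.
That covers every other element, and nothing is given above Ben, so Ben is the highest weight.

Ben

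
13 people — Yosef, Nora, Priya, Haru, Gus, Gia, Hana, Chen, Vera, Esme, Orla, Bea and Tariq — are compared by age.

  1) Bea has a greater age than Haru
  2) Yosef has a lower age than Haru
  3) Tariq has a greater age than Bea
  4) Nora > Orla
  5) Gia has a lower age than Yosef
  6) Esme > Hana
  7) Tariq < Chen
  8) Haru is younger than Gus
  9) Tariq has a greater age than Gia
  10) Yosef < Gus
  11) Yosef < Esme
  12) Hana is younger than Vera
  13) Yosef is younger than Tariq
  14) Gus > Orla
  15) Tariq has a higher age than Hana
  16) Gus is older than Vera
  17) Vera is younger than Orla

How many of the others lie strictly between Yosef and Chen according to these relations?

The relations place Yosef below Chen. An element lies strictly between them when it is forced above Yosef and also forced below Chen.
Above Yosef: {Haru, Bea, Tariq, Esme, Gus}. Below Chen: {Gia, Haru, Bea, Hana, Tariq}.
Intersection: {Haru, Bea, Tariq} — 3.

3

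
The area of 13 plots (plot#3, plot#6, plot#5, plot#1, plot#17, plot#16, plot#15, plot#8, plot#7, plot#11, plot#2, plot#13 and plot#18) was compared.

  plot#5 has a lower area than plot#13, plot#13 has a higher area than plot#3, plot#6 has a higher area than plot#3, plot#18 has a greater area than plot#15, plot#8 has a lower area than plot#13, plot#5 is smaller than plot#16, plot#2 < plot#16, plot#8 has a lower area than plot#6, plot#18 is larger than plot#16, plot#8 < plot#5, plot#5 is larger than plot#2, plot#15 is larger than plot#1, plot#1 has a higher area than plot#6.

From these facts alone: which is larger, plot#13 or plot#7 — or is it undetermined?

Following every chain through plot#7: nothing is chained to plot#7.
plot#13 is not reached, and no chain runs the other way from plot#13 to plot#7.
So the given relations leave the order of plot#7 and plot#13 undetermined.

undetermined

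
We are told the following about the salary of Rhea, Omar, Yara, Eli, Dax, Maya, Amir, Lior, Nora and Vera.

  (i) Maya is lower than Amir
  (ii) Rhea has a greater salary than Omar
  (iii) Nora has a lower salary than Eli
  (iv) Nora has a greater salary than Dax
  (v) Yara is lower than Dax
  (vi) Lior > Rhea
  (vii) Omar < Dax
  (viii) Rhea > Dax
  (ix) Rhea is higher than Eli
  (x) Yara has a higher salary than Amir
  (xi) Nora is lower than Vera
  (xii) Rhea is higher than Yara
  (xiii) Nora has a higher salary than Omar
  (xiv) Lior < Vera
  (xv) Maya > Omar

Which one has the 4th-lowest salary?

Yara

Chaining the given pairs: Omar < Maya < Amir < Yara < Dax < Nora < Eli < Rhea < Lior < Vera.
The 4th smallest is Yara.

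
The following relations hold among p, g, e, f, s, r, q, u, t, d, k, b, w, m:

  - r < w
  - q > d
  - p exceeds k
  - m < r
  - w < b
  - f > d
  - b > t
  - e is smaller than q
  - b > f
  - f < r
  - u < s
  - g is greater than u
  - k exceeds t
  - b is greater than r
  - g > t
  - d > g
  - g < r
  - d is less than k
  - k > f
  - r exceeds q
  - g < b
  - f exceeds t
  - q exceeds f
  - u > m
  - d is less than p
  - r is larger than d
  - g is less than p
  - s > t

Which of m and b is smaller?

m

Link the given pairs in sequence: m < u; u < g; g < d; d < f; f < q; q < r; r < w; w < b.
Chaining these gives m < u < g < d < f < q < r < w < b.
So m < b; m is the smaller of the two.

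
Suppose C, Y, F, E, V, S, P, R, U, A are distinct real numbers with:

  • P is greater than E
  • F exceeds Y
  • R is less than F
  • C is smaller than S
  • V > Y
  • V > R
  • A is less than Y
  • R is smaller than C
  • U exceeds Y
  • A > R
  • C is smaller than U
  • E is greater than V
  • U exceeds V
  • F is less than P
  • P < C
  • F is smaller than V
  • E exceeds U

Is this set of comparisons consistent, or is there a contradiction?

Chaining the given relations yields U < E < P < C, so U < C. But one relation states C < U. These cannot both hold.

inconsistent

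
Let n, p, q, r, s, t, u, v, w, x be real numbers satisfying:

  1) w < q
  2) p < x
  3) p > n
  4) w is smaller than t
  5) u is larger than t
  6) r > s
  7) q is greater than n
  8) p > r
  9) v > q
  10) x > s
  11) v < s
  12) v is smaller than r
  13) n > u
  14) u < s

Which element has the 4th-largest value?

s

Chaining the given pairs: w < t < u < n < q < v < s < r < p < x.
The 4th largest is s.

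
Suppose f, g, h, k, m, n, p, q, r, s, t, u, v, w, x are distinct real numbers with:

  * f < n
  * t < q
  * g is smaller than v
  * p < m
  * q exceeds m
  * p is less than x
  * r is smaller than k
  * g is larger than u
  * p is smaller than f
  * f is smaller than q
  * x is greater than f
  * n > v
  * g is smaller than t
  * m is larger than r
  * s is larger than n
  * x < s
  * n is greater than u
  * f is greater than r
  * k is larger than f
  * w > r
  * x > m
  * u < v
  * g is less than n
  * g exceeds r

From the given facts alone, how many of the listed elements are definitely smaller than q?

7

From q the given relations immediately reach f, m, t.
From those, p, r, g — 6 in total.
From those, u — 7 in total.
Nothing else is reachable below q; 7 in all.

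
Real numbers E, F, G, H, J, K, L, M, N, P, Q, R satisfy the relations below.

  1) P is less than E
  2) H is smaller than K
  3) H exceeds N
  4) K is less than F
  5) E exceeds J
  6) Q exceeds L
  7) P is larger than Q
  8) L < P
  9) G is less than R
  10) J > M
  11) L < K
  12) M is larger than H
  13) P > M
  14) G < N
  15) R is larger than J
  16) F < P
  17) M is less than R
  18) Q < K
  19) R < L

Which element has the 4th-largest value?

K

The consecutive relations fix a unique order: G < N < H < M < J < R < L < Q < K < F < P < E.
Counting 4 from the largest end gives K.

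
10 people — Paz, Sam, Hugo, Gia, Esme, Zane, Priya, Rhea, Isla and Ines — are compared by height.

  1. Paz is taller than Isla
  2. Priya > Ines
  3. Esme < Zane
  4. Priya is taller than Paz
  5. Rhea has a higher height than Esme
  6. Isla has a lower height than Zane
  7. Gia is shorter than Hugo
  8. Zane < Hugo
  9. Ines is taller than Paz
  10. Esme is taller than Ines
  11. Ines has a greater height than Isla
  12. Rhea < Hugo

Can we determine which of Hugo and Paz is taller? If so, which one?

The relevant relations are Paz < Ines; Ines < Esme; Esme < Rhea; Rhea < Hugo.
Together: Paz < Ines < Esme < Rhea < Hugo.
So Hugo is taller.

Hugo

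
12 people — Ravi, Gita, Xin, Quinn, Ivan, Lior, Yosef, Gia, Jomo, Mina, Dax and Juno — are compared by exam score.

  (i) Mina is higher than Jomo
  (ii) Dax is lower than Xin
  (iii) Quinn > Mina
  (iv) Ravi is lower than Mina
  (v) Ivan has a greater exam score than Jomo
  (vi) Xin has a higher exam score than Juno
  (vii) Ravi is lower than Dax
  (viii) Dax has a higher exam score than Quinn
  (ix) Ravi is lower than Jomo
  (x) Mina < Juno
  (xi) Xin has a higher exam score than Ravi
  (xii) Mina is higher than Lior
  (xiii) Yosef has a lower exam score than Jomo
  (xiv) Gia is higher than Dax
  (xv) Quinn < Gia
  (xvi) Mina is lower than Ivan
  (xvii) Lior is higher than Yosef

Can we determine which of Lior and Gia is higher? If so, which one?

Lior < Mina and Mina < Quinn give Lior < Quinn.
Then Quinn < Dax extends the chain to Dax.
Then Dax < Gia extends the chain to Gia.
So Gia is higher.

Gia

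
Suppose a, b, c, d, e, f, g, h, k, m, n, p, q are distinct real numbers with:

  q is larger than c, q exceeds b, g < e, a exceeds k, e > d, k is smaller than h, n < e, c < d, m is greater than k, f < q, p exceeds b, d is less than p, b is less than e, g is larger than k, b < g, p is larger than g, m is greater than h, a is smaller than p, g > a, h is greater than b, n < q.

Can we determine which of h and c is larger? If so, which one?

undetermined

Following every chain through c: above c we get d, q, p, e.
h is not reached, and no chain runs the other way from h to c.
So the given relations leave the order of c and h undetermined.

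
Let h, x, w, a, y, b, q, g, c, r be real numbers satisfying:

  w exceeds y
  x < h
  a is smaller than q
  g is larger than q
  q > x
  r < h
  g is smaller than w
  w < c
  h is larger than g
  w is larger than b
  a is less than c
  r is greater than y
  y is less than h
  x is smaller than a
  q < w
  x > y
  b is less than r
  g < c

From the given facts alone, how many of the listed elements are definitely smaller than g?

Directly below g: q.
One step further: x, a (3 so far).
One step further: y (4 so far).
No other element is forced below g by the given relations, so the count is 4.

4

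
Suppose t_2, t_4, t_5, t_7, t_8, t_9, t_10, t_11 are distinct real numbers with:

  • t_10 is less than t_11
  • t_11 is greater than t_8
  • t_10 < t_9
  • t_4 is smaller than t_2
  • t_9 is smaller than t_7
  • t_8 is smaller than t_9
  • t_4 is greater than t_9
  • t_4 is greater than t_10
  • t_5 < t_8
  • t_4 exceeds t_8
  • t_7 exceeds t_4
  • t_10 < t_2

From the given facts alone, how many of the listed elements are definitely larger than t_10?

Directly above t_10: t_9, t_11, t_4, t_2.
One step further: t_7 (5 so far).
Nothing else is reachable above t_10; 5 in all.

5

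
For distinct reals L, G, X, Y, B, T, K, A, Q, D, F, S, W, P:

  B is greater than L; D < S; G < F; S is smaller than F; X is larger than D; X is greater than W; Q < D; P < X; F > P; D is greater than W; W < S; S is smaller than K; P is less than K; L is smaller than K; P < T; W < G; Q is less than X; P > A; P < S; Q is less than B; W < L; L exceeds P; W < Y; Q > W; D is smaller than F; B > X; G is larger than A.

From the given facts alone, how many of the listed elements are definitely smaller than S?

The elements the relations force below S are A, P, W, Q, D — no chain reaches any other.
That is 5.

5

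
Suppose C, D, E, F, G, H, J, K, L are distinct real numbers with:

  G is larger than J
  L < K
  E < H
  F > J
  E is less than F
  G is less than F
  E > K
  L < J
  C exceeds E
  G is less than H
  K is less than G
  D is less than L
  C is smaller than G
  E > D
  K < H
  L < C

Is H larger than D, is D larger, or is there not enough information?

Link the given pairs in sequence: D < L; L < K; K < E; E < C; C < G; G < H.
Together: D < L < K < E < C < G < H.
So H is larger.

H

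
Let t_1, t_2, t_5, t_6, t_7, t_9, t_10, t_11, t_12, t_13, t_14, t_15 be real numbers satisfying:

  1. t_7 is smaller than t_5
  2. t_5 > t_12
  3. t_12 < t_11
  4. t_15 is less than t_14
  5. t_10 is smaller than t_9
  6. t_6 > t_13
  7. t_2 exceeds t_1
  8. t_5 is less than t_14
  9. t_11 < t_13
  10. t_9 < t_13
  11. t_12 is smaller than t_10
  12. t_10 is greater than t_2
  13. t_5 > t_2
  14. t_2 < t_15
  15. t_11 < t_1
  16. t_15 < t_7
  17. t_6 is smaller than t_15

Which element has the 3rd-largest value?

t_7

The consecutive relations fix a unique order: t_12 < t_11 < t_1 < t_2 < t_10 < t_9 < t_13 < t_6 < t_15 < t_7 < t_5 < t_14.
Counting 3 from the largest end gives t_7.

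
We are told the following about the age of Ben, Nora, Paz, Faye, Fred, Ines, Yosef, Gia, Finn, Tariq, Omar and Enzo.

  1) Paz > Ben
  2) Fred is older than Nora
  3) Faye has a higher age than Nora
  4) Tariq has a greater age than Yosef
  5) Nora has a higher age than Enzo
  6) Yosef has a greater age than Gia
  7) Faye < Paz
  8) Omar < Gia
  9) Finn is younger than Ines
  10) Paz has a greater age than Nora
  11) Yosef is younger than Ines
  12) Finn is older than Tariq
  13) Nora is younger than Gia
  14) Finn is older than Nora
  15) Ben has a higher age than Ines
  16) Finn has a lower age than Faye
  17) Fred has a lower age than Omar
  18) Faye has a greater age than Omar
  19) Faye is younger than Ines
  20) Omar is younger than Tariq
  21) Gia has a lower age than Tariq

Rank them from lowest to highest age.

The consecutive links are each given: Enzo < Nora; Nora < Fred; Fred < Omar; Omar < Gia; Gia < Yosef; Yosef < Tariq; Tariq < Finn; Finn < Faye; Faye < Ines; Ines < Ben; Ben < Paz.

Enzo < Nora < Fred < Omar < Gia < Yosef < Tariq < Finn < Faye < Ines < Ben < Paz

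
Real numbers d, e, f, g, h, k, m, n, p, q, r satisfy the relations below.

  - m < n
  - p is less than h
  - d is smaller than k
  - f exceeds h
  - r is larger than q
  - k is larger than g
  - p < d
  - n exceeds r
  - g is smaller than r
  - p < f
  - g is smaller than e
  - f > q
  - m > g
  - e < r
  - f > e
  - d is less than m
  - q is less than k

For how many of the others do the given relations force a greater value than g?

The elements the relations force above g are e, k, f, r, m, n — no chain reaches any other.
That is 6.

6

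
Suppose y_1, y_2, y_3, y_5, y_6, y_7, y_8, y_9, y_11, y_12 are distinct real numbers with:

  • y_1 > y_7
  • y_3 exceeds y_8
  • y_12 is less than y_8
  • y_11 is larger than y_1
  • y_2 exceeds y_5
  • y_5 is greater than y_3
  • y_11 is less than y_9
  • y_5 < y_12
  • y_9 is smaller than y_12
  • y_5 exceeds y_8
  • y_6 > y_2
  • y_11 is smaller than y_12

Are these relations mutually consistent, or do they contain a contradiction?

We have y_5 < y_12 stated directly, yet also y_12 < y_8 < y_3 < y_5 by chaining the others — so y_12 < y_5. Contradiction.

inconsistent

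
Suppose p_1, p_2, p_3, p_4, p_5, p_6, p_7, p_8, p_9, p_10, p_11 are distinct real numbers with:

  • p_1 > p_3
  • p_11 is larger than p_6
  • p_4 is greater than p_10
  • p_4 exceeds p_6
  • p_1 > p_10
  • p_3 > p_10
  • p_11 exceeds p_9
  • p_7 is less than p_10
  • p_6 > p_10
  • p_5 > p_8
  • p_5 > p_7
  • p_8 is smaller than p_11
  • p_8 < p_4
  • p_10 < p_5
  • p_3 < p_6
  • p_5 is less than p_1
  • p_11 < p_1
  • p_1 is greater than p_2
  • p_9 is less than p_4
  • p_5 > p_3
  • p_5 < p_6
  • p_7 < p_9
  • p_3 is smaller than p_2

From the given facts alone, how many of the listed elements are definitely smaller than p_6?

From p_6 the given relations immediately reach p_10, p_3, p_5.
From those, p_8, p_7 — 5 in total.
Nothing else is reachable below p_6; 5 in all.

5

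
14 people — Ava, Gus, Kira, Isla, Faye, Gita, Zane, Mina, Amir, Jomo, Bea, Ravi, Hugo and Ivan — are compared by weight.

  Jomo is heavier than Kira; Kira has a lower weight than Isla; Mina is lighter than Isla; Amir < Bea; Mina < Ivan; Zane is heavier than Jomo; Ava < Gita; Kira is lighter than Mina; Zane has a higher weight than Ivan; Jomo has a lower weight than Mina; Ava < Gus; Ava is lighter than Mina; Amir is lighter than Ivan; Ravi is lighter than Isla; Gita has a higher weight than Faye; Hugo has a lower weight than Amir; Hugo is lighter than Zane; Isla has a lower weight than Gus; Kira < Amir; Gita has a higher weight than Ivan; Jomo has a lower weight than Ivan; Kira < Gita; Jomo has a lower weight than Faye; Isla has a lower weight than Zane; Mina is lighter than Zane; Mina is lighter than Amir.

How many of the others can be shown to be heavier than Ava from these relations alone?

Directly above Ava: Mina, Gus, Gita.
One step further: Amir, Isla, Ivan, Zane (7 so far).
One step further: Bea (8 so far).
Nothing else is reachable above Ava; 8 in all.

8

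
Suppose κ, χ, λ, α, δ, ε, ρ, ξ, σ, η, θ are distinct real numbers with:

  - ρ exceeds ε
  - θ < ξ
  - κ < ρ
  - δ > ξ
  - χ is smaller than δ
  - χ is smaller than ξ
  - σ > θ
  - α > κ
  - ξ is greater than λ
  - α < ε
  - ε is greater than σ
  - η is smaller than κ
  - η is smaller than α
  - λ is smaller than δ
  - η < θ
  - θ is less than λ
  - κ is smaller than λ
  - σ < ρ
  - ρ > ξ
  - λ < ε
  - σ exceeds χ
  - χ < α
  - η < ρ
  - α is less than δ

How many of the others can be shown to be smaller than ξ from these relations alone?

5

Directly below ξ: θ, χ, λ.
One step further: η, κ (5 so far).
No other element is forced below ξ by the given relations, so the count is 5.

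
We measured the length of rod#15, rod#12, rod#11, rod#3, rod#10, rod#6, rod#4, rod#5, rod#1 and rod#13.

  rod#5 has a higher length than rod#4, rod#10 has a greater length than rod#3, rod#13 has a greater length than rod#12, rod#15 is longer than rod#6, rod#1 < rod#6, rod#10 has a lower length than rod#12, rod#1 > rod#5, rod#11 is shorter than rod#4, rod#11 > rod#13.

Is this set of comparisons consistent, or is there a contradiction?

Every relation is compatible with rod#3 < rod#10 < rod#12 < rod#13 < rod#11 < rod#4 < rod#5 < rod#1 < rod#6 < rod#15; the set is consistent.

consistent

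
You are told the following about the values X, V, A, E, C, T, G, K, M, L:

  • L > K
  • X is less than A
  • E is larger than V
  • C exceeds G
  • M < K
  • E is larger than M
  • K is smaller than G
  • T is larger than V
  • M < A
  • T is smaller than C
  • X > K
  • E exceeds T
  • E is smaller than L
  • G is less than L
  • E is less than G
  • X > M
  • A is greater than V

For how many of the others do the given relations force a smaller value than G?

5

Directly below G: K, E.
One step further: M, V, T (5 so far).
No other element is forced below G by the given relations, so the count is 5.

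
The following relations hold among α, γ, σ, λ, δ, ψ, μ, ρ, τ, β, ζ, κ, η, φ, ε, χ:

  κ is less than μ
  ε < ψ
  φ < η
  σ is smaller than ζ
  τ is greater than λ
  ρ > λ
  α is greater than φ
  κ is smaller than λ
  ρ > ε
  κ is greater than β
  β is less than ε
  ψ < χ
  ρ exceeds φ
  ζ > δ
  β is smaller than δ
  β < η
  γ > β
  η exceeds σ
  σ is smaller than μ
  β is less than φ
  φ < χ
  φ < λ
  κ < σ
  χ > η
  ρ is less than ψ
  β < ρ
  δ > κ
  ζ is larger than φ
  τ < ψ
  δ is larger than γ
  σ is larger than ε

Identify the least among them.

β

Chaining upward from β: directly above it, ε, κ, γ, δ, φ, ρ, η; then σ, ζ, α, λ, ψ, χ, μ; then τ.
That covers every other element, and nothing is given below β, so β is the least.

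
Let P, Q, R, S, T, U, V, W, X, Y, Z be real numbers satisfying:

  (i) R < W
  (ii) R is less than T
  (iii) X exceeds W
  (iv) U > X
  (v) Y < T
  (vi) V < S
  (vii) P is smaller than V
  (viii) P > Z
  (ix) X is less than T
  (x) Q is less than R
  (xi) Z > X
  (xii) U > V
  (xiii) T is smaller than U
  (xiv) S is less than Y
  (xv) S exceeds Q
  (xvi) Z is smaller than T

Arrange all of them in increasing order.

Q < R < W < X < Z < P < V < S < Y < T < U

The consecutive links are each given: Q < R; R < W; W < X; X < Z; Z < P; P < V; V < S; S < Y; Y < T; T < U.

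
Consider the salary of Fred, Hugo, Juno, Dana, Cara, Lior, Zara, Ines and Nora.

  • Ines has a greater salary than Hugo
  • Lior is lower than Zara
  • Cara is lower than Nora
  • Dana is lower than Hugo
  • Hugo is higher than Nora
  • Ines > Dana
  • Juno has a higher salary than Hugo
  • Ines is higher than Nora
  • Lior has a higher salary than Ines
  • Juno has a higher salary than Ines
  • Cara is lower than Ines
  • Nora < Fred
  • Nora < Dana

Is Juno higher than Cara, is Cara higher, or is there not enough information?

Cara < Nora < Dana < Hugo < Ines < Juno, by transitivity through Nora, Dana, Hugo, Ines.
So Juno is higher.

Juno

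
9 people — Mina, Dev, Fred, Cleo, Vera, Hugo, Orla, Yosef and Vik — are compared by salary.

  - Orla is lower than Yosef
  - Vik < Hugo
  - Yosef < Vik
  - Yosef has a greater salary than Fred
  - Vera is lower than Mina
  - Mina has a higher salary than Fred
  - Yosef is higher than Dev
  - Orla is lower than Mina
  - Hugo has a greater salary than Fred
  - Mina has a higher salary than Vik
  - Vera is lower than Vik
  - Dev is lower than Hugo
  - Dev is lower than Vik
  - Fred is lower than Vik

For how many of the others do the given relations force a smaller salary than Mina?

Directly below Mina: Fred, Orla, Vera, Vik.
One step further: Dev, Yosef (6 so far).
Nothing else is reachable below Mina; 6 in all.

6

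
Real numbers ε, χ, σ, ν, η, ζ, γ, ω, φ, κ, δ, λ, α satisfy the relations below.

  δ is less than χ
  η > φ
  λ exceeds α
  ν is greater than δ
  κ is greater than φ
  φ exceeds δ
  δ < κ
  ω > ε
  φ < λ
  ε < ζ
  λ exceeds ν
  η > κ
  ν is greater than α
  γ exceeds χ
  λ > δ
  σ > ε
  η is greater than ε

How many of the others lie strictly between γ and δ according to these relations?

1

Chaining upward from δ reaches: φ, χ, ν, κ, λ, η.
Chaining downward from γ reaches: χ.
Strictly between δ and γ are those in both lists: χ — 1 element.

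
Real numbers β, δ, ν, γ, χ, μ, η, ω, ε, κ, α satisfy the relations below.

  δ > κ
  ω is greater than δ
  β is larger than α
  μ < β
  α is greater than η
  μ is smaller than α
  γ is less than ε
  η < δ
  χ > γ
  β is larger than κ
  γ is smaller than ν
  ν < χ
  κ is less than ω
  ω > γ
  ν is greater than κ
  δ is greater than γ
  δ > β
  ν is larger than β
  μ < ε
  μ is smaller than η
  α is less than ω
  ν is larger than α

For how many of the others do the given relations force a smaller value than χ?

From χ the given relations immediately reach γ, ν.
From those, κ, α, β — 5 in total.
From those, μ, η — 7 in total.
Nothing else is reachable below χ; 7 in all.

7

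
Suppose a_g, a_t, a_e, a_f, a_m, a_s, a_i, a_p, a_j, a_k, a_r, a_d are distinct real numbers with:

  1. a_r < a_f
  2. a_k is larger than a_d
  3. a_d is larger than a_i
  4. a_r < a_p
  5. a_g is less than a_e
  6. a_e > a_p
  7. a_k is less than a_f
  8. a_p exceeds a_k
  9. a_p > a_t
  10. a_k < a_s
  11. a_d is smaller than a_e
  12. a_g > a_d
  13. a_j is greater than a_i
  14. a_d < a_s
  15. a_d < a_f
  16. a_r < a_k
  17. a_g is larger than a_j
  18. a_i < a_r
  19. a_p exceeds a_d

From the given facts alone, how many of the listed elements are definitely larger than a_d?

From a_d the given relations immediately reach a_k, a_f, a_s, a_p, a_g, a_e.
Nothing else is reachable above a_d; 6 in all.

6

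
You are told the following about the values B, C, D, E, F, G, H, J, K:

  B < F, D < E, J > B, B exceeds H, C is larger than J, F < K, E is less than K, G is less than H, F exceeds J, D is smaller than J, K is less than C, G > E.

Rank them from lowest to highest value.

Each adjacent pair is fixed by a given relation: D < E; E < G; G < H; H < B; B < J; J < F; F < K; K < C. Chaining them end to end gives the full order.

D < E < G < H < B < J < F < K < C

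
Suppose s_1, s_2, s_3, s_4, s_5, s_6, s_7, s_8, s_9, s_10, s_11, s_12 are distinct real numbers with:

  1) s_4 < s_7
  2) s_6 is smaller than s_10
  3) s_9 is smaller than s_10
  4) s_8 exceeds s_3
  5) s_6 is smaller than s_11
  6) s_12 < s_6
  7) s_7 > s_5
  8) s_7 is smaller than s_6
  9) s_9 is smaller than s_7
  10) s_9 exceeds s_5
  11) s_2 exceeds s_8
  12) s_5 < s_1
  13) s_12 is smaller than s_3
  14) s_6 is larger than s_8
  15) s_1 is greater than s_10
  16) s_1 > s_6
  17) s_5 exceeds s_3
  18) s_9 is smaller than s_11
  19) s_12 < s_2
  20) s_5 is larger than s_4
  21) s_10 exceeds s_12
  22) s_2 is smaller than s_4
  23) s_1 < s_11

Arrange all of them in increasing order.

Each adjacent pair is fixed by a given relation: s_12 < s_3; s_3 < s_8; s_8 < s_2; s_2 < s_4; s_4 < s_5; s_5 < s_9; s_9 < s_7; s_7 < s_6; s_6 < s_10; s_10 < s_1; s_1 < s_11. Chaining them end to end gives the full order.

s_12 < s_3 < s_8 < s_2 < s_4 < s_5 < s_9 < s_7 < s_6 < s_10 < s_1 < s_11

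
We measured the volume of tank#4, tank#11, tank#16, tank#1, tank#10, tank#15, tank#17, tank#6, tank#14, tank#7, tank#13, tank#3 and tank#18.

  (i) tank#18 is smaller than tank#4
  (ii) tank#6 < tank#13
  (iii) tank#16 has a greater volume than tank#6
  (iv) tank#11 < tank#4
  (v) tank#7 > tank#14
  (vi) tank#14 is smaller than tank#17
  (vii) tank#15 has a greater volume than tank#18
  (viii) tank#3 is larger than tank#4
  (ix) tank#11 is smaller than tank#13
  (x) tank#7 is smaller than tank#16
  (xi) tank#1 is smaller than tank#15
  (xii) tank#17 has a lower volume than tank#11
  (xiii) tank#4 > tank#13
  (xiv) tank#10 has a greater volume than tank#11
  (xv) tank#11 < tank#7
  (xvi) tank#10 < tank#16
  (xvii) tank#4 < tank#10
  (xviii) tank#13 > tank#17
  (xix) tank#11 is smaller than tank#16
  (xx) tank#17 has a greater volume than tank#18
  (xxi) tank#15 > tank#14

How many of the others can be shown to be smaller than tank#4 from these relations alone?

6

Directly below tank#4: tank#18, tank#11, tank#13.
One step further: tank#6, tank#17 (5 so far).
One step further: tank#14 (6 so far).
No other element is forced below tank#4 by the given relations, so the count is 6.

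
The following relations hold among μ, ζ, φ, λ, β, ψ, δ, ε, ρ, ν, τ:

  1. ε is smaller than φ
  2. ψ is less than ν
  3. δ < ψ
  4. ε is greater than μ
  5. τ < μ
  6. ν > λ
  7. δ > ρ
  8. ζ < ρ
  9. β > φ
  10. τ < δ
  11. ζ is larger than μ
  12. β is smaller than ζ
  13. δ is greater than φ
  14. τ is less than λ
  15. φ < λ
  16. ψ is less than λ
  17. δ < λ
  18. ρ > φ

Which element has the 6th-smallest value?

ζ

Chaining the given pairs: τ < μ < ε < φ < β < ζ < ρ < δ < ψ < λ < ν.
Counting 6 from the smallest end gives ζ.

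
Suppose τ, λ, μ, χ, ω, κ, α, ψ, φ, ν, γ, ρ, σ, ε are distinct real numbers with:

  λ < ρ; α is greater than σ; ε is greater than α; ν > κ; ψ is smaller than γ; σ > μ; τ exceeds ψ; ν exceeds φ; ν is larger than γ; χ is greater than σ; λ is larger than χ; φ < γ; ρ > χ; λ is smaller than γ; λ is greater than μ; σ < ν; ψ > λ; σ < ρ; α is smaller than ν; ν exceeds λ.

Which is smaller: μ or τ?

μ

μ < σ and σ < χ give μ < χ.
Then χ < λ extends the chain to λ.
Then λ < ψ extends the chain to ψ.
With ψ < τ: μ < σ < χ < λ < ψ < τ.
So μ < τ; μ is the smaller of the two.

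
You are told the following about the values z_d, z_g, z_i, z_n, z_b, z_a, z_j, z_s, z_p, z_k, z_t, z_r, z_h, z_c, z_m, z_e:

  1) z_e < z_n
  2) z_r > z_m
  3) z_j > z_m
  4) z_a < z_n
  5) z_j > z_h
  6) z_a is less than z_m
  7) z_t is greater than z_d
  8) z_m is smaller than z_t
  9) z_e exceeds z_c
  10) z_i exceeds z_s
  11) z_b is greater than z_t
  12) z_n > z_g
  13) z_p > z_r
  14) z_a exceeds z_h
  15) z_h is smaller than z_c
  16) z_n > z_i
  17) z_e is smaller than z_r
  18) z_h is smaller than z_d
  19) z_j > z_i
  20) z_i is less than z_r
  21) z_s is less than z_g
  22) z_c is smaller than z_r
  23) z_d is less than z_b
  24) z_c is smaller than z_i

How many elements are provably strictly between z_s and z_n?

Chaining upward from z_s reaches: z_g, z_i, z_r, z_j, z_p.
Chaining downward from z_n reaches: z_h, z_a, z_c, z_g, z_e, z_i.
Strictly between z_s and z_n are those in both lists: z_g, z_i — 2 elements.

2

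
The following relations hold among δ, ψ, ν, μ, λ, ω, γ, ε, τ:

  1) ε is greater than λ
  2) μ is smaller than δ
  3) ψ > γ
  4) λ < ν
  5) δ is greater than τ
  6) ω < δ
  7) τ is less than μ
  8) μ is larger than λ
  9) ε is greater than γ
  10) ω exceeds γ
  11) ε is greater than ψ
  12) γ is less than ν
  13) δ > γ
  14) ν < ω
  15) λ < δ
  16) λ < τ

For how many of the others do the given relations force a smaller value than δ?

The elements the relations force below δ are γ, λ, ν, τ, ω, μ — no chain reaches any other.
That is 6.

6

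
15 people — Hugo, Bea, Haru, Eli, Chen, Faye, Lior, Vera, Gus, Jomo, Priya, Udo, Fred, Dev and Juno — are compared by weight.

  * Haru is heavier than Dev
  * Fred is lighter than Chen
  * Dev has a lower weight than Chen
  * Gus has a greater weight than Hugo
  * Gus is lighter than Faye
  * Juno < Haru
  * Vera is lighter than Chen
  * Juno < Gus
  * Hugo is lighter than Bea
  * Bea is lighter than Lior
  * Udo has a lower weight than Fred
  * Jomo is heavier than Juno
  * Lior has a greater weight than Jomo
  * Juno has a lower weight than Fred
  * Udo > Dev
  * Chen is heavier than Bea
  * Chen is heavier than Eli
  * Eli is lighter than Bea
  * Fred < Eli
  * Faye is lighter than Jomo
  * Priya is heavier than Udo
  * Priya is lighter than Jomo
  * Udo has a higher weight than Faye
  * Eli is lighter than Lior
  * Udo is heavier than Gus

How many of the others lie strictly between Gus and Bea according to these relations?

The relations place Gus below Bea. An element lies strictly between them when it is forced above Gus and also forced below Bea.
Above Gus: {Faye, Udo, Fred, Priya, Jomo, Eli, Chen, Lior}. Below Bea: {Hugo, Juno, Dev, Faye, Udo, Fred, Eli}.
Intersection: {Faye, Udo, Fred, Eli} — 4.

4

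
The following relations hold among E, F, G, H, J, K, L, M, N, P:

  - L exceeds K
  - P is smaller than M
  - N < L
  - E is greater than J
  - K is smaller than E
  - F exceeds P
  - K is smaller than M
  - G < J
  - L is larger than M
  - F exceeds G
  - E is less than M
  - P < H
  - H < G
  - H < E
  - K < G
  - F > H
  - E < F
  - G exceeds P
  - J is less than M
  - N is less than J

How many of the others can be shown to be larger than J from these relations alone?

4

The elements the relations force above J are E, M, F, L — no chain reaches any other.
That is 4.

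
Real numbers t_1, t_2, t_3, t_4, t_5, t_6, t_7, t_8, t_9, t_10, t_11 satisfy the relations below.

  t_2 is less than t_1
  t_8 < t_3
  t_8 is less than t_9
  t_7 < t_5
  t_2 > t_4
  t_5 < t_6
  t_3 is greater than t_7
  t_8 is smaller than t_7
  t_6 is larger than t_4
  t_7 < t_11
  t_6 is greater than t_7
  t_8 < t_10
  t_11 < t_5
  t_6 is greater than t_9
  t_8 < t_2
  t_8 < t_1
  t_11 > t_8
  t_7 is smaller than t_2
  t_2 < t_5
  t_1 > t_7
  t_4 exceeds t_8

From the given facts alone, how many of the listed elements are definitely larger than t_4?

The elements the relations force above t_4 are t_2, t_1, t_5, t_6 — no chain reaches any other.
That is 4.

4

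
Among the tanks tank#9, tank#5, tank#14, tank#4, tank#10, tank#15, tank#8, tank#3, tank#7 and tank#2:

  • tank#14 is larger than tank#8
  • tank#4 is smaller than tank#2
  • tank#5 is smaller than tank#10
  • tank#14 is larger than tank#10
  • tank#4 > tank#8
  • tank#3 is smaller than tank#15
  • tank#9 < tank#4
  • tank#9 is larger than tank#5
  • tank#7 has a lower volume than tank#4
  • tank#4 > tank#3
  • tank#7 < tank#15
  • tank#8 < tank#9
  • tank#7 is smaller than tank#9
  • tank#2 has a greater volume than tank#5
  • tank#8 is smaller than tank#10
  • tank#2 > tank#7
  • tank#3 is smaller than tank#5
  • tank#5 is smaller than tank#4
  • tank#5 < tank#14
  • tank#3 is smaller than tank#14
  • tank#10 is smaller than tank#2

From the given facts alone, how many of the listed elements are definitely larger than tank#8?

5

From tank#8 the given relations immediately reach tank#9, tank#10, tank#4, tank#14.
From those, tank#2 — 5 in total.
Nothing else is reachable above tank#8; 5 in all.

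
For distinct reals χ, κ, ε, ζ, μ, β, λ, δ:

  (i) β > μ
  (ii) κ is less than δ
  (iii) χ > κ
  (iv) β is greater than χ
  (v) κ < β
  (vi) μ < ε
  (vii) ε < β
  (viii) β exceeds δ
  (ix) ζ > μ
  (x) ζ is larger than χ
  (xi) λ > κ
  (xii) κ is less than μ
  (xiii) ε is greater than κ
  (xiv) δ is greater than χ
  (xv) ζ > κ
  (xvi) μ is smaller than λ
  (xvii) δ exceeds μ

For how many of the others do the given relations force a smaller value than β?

5

The elements the relations force below β are κ, μ, χ, δ, ε — no chain reaches any other.
That is 5.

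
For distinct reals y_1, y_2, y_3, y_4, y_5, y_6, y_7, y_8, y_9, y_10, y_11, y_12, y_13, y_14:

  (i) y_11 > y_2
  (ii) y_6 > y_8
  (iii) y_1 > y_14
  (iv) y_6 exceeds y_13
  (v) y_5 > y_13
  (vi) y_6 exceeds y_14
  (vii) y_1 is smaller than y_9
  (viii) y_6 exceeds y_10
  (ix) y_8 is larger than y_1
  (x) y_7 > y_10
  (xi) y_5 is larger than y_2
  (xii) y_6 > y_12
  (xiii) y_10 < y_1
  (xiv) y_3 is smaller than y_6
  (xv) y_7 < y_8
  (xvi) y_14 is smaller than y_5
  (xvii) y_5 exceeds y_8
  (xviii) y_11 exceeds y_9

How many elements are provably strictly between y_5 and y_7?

The relations place y_7 below y_5. An element lies strictly between them when it is forced above y_7 and also forced below y_5.
Above y_7: {y_8, y_6}. Below y_5: {y_13, y_14, y_10, y_2, y_1, y_8}.
Intersection: {y_8} — 1.

1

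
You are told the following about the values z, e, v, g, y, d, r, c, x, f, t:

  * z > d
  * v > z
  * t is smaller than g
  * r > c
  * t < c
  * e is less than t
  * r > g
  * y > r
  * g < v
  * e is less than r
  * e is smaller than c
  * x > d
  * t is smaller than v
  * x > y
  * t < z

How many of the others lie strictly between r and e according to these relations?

Chaining upward from e reaches: t, g, z, c, v, y, x.
Chaining downward from r reaches: t, g, c.
Strictly between e and r are those in both lists: t, g, c — 3 elements.

3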